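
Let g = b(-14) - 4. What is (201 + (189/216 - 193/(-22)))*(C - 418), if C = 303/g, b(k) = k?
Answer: -16121011/176 ≈ -91597.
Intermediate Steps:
g = -18 (g = -14 - 4 = -18)
C = -101/6 (C = 303/(-18) = 303*(-1/18) = -101/6 ≈ -16.833)
(201 + (189/216 - 193/(-22)))*(C - 418) = (201 + (189/216 - 193/(-22)))*(-101/6 - 418) = (201 + (189*(1/216) - 193*(-1/22)))*(-2609/6) = (201 + (7/8 + 193/22))*(-2609/6) = (201 + 849/88)*(-2609/6) = (18537/88)*(-2609/6) = -16121011/176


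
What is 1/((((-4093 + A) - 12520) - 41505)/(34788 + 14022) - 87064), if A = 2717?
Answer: -16270/1416549747 ≈ -1.1486e-5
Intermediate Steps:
1/((((-4093 + A) - 12520) - 41505)/(34788 + 14022) - 87064) = 1/((((-4093 + 2717) - 12520) - 41505)/(34788 + 14022) - 87064) = 1/(((-1376 - 12520) - 41505)/48810 - 87064) = 1/((-13896 - 41505)*(1/48810) - 87064) = 1/(-55401*1/48810 - 87064) = 1/(-18467/16270 - 87064) = 1/(-1416549747/16270) = -16270/1416549747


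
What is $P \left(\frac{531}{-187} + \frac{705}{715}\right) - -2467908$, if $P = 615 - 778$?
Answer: $\frac{6000218826}{2431} \approx 2.4682 \cdot 10^{6}$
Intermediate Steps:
$P = -163$
$P \left(\frac{531}{-187} + \frac{705}{715}\right) - -2467908 = - 163 \left(\frac{531}{-187} + \frac{705}{715}\right) - -2467908 = - 163 \left(531 \left(- \frac{1}{187}\right) + 705 \cdot \frac{1}{715}\right) + 2467908 = - 163 \left(- \frac{531}{187} + \frac{141}{143}\right) + 2467908 = \left(-163\right) \left(- \frac{4506}{2431}\right) + 2467908 = \frac{734478}{2431} + 2467908 = \frac{6000218826}{2431}$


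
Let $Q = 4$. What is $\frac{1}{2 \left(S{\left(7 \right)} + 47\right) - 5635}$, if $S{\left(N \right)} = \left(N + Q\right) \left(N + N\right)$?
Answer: $- \frac{1}{5233} \approx -0.0001911$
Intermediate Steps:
$S{\left(N \right)} = 2 N \left(4 + N\right)$ ($S{\left(N \right)} = \left(N + 4\right) \left(N + N\right) = \left(4 + N\right) 2 N = 2 N \left(4 + N\right)$)
$\frac{1}{2 \left(S{\left(7 \right)} + 47\right) - 5635} = \frac{1}{2 \left(2 \cdot 7 \left(4 + 7\right) + 47\right) - 5635} = \frac{1}{2 \left(2 \cdot 7 \cdot 11 + 47\right) - 5635} = \frac{1}{2 \left(154 + 47\right) - 5635} = \frac{1}{2 \cdot 201 - 5635} = \frac{1}{402 - 5635} = \frac{1}{-5233} = - \frac{1}{5233}$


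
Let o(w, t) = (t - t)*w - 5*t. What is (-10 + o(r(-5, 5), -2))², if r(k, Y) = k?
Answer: 0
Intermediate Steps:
o(w, t) = -5*t (o(w, t) = 0*w - 5*t = 0 - 5*t = -5*t)
(-10 + o(r(-5, 5), -2))² = (-10 - 5*(-2))² = (-10 + 10)² = 0² = 0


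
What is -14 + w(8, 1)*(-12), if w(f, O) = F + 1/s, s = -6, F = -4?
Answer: 36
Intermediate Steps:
w(f, O) = -25/6 (w(f, O) = -4 + 1/(-6) = -4 - ⅙ = -25/6)
-14 + w(8, 1)*(-12) = -14 - 25/6*(-12) = -14 + 50 = 36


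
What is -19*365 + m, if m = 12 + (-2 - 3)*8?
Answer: -6963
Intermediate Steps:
m = -28 (m = 12 - 5*8 = 12 - 40 = -28)
-19*365 + m = -19*365 - 28 = -6935 - 28 = -6963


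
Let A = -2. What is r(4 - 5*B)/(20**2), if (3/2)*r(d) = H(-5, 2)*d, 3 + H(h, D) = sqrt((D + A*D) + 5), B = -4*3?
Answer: -8/25 + 8*sqrt(3)/75 ≈ -0.13525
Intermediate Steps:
B = -12
H(h, D) = -3 + sqrt(5 - D) (H(h, D) = -3 + sqrt((D - 2*D) + 5) = -3 + sqrt(-D + 5) = -3 + sqrt(5 - D))
r(d) = 2*d*(-3 + sqrt(3))/3 (r(d) = 2*((-3 + sqrt(5 - 1*2))*d)/3 = 2*((-3 + sqrt(5 - 2))*d)/3 = 2*((-3 + sqrt(3))*d)/3 = 2*(d*(-3 + sqrt(3)))/3 = 2*d*(-3 + sqrt(3))/3)
r(4 - 5*B)/(20**2) = (2*(4 - 5*(-12))*(-3 + sqrt(3))/3)/(20**2) = (2*(4 + 60)*(-3 + sqrt(3))/3)/400 = ((2/3)*64*(-3 + sqrt(3)))*(1/400) = (-128 + 128*sqrt(3)/3)*(1/400) = -8/25 + 8*sqrt(3)/75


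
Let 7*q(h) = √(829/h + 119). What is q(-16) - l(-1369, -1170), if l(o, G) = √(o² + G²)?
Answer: -√3243061 + 5*√43/28 ≈ -1799.7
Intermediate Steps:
l(o, G) = √(G² + o²)
q(h) = √(119 + 829/h)/7 (q(h) = √(829/h + 119)/7 = √(119 + 829/h)/7)
q(-16) - l(-1369, -1170) = √(119 + 829/(-16))/7 - √((-1170)² + (-1369)²) = √(119 + 829*(-1/16))/7 - √(1368900 + 1874161) = √(119 - 829/16)/7 - √3243061 = √(1075/16)/7 - √3243061 = (5*√43/4)/7 - √3243061 = 5*√43/28 - √3243061 = -√3243061 + 5*√43/28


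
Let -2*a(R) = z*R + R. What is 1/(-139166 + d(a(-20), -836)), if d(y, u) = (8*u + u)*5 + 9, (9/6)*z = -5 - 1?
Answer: -1/176777 ≈ -5.6568e-6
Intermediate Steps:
z = -4 (z = 2*(-5 - 1)/3 = (2/3)*(-6) = -4)
a(R) = 3*R/2 (a(R) = -(-4*R + R)/2 = -(-3)*R/2 = 3*R/2)
d(y, u) = 9 + 45*u (d(y, u) = (9*u)*5 + 9 = 45*u + 9 = 9 + 45*u)
1/(-139166 + d(a(-20), -836)) = 1/(-139166 + (9 + 45*(-836))) = 1/(-139166 + (9 - 37620)) = 1/(-139166 - 37611) = 1/(-176777) = -1/176777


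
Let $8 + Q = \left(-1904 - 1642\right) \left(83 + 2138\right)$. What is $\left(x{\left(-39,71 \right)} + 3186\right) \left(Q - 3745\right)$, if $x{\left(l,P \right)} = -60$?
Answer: $-24631063794$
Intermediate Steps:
$Q = -7875674$ ($Q = -8 + \left(-1904 - 1642\right) \left(83 + 2138\right) = -8 - 7875666 = -7875674$)
$\left(x{\left(-39,71 \right)} + 3186\right) \left(Q - 3745\right) = \left(-60 + 3186\right) \left(-7875674 - 3745\right) = 3126 \left(-7879419\right) = -24631063794$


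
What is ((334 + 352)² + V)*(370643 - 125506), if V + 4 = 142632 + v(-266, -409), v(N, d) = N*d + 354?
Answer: 177080104964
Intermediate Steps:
v(N, d) = 354 + N*d
V = 251776 (V = -4 + (142632 + (354 - 266*(-409))) = -4 + (142632 + (354 + 108794)) = -4 + (142632 + 109148) = -4 + 251780 = 251776)
((334 + 352)² + V)*(370643 - 125506) = ((334 + 352)² + 251776)*(370643 - 125506) = (686² + 251776)*245137 = (470596 + 251776)*245137 = 722372*245137 = 177080104964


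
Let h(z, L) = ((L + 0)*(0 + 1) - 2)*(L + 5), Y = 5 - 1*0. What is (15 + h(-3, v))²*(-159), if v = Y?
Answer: -321975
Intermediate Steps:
Y = 5 (Y = 5 + 0 = 5)
v = 5
h(z, L) = (-2 + L)*(5 + L) (h(z, L) = (L*1 - 2)*(5 + L) = (L - 2)*(5 + L) = (-2 + L)*(5 + L))
(15 + h(-3, v))²*(-159) = (15 + (-10 + 5² + 3*5))²*(-159) = (15 + (-10 + 25 + 15))²*(-159) = (15 + 30)²*(-159) = 45²*(-159) = 2025*(-159) = -321975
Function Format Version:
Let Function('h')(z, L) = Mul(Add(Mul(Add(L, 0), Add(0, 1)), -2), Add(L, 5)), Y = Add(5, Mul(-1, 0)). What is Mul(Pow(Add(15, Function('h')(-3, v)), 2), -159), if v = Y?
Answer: -321975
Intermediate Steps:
Y = 5 (Y = Add(5, 0) = 5)
v = 5
Function('h')(z, L) = Mul(Add(-2, L), Add(5, L)) (Function('h')(z, L) = Mul(Add(Mul(L, 1), -2), Add(5, L)) = Mul(Add(L, -2), Add(5, L)) = Mul(Add(-2, L), Add(5, L)))
Mul(Pow(Add(15, Function('h')(-3, v)), 2), -159) = Mul(Pow(Add(15, Add(-10, Pow(5, 2), Mul(3, 5))), 2), -159) = Mul(Pow(Add(15, Add(-10, 25, 15)), 2), -159) = Mul(Pow(Add(15, 30), 2), -159) = Mul(Pow(45, 2), -159) = Mul(2025, -159) = -321975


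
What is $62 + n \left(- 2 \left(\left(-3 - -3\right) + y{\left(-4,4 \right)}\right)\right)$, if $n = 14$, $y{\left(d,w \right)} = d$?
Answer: $174$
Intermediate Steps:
$62 + n \left(- 2 \left(\left(-3 - -3\right) + y{\left(-4,4 \right)}\right)\right) = 62 + 14 \left(- 2 \left(\left(-3 - -3\right) - 4\right)\right) = 62 + 14 \left(- 2 \left(\left(-3 + 3\right) - 4\right)\right) = 62 + 14 \left(- 2 \left(0 - 4\right)\right) = 62 + 14 \left(\left(-2\right) \left(-4\right)\right) = 62 + 14 \cdot 8 = 62 + 112 = 174$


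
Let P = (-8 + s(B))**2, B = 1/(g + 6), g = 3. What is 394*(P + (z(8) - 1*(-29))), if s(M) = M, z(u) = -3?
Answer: 2815918/81 ≈ 34764.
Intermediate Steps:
B = 1/9 (B = 1/(3 + 6) = 1/9 ≈ 0.11111)
P = 5041/81 (P = (-8 + 1/9)**2 = (-71/9)**2 = 5041/81 ≈ 62.235)
394*(P + (z(8) - 1*(-29))) = 394*(5041/81 + (-3 - 1*(-29))) = 394*(5041/81 + (-3 + 29)) = 394*(5041/81 + 26) = 394*(7147/81) = 2815918/81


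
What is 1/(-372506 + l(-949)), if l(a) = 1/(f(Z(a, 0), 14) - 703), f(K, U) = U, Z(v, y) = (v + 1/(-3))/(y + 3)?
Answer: -689/256656635 ≈ -2.6845e-6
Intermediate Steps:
Z(v, y) = (-⅓ + v)/(3 + y) (Z(v, y) = (v - ⅓)/(3 + y) = (-⅓ + v)/(3 + y))
l(a) = -1/689 (l(a) = 1/(14 - 703) = 1/(-689) = -1/689)
1/(-372506 + l(-949)) = 1/(-372506 - 1/689) = 1/(-256656635/689) = -689/256656635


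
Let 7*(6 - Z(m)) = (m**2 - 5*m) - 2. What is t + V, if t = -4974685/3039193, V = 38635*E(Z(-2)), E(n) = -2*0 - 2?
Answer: -234843417795/3039193 ≈ -77272.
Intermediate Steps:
Z(m) = 44/7 - m**2/7 + 5*m/7 (Z(m) = 6 - ((m**2 - 5*m) - 2)/7 = 6 - (-2 + m**2 - 5*m)/7 = 6 + (2/7 - m**2/7 + 5*m/7) = 44/7 - m**2/7 + 5*m/7)
E(n) = -2 (E(n) = 0 - 2 = -2)
V = -77270 (V = 38635*(-2) = -77270)
t = -4974685/3039193 (t = -4974685*1/3039193 = -4974685/3039193 ≈ -1.6368)
t + V = -4974685/3039193 - 77270 = -234843417795/3039193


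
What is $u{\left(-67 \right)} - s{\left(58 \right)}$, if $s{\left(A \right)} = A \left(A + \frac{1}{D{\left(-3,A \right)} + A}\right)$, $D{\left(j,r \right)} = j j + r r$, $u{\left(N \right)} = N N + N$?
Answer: $\frac{3629940}{3431} \approx 1058.0$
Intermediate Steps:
$u{\left(N \right)} = N + N^{2}$ ($u{\left(N \right)} = N^{2} + N = N + N^{2}$)
$D{\left(j,r \right)} = j^{2} + r^{2}$
$s{\left(A \right)} = A \left(A + \frac{1}{9 + A + A^{2}}\right)$ ($s{\left(A \right)} = A \left(A + \frac{1}{\left(\left(-3\right)^{2} + A^{2}\right) + A}\right) = A \left(A + \frac{1}{\left(9 + A^{2}\right) + A}\right) = A \left(A + \frac{1}{9 + A + A^{2}}\right)$)
$u{\left(-67 \right)} - s{\left(58 \right)} = - 67 \left(1 - 67\right) - \frac{58 \left(1 + 58^{2} + 58 \left(9 + 58^{2}\right)\right)}{9 + 58 + 58^{2}} = \left(-67\right) \left(-66\right) - \frac{58 \left(1 + 3364 + 58 \left(9 + 3364\right)\right)}{9 + 58 + 3364} = 4422 - \frac{58 \left(1 + 3364 + 58 \cdot 3373\right)}{3431} = 4422 - 58 \cdot \frac{1}{3431} \left(1 + 3364 + 195634\right) = 4422 - 58 \cdot \frac{1}{3431} \cdot 198999 = 4422 - \frac{11541942}{3431} = \frac{3629940}{3431}$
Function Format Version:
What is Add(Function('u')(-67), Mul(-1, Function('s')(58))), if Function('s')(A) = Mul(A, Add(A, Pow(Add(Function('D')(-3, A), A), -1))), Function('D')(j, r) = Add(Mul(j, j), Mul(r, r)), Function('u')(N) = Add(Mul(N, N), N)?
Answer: Rational(3629940, 3431) ≈ 1058.0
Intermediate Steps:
Function('u')(N) = Add(N, Pow(N, 2)) (Function('u')(N) = Add(Pow(N, 2), N) = Add(N, Pow(N, 2)))
Function('D')(j, r) = Add(Pow(j, 2), Pow(r, 2))
Function('s')(A) = Mul(A, Add(A, Pow(Add(9, A, Pow(A, 2)), -1))) (Function('s')(A) = Mul(A, Add(A, Pow(Add(Add(Pow(-3, 2), Pow(A, 2)), A), -1))) = Mul(A, Add(A, Pow(Add(Add(9, Pow(A, 2)), A), -1))) = Mul(A, Add(A, Pow(Add(9, A, Pow(A, 2)), -1))))
Add(Function('u')(-67), Mul(-1, Function('s')(58))) = Add(Mul(-67, Add(1, -67)), Mul(-1, Mul(58, Pow(Add(9, 58, Pow(58, 2)), -1), Add(1, Pow(58, 2), Mul(58, Add(9, Pow(58, 2))))))) = Add(Mul(-67, -66), Mul(-1, Mul(58, Pow(Add(9, 58, 3364), -1), Add(1, 3364, Mul(58, Add(9, 3364)))))) = Add(4422, Mul(-1, Mul(58, Pow(3431, -1), Add(1, 3364, Mul(58, 3373))))) = Add(4422, Mul(-1, Mul(58, Rational(1, 3431), Add(1, 3364, 195634)))) = Add(4422, Mul(-1, Mul(58, Rational(1, 3431), 198999))) = Add(4422, Mul(-1, Rational(11541942, 3431))) = Add(4422, Rational(-11541942, 3431)) = Rational(3629940, 3431)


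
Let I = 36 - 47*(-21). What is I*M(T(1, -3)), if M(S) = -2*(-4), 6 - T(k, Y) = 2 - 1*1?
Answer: 8184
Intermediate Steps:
T(k, Y) = 5 (T(k, Y) = 6 - (2 - 1*1) = 6 - (2 - 1) = 6 - 1*1 = 6 - 1 = 5)
I = 1023 (I = 36 + 987 = 1023)
M(S) = 8
I*M(T(1, -3)) = 1023*8 = 8184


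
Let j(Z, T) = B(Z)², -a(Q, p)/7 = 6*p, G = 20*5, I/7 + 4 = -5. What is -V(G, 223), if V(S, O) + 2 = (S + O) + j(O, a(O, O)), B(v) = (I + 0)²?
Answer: -15753282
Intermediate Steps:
I = -63 (I = -28 + 7*(-5) = -28 - 35 = -63)
G = 100
B(v) = 3969 (B(v) = (-63 + 0)² = (-63)² = 3969)
a(Q, p) = -42*p
j(Z, T) = 15752961 (j(Z, T) = 3969² = 15752961)
V(S, O) = 15752959 + O + S (V(S, O) = -2 + ((S + O) + 15752961) = -2 + ((O + S) + 15752961) = -2 + (15752961 + O + S) = 15752959 + O + S)
-V(G, 223) = -(15752959 + 223 + 100) = -1*15753282 = -15753282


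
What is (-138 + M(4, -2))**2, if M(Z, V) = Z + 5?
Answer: 16641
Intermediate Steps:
M(Z, V) = 5 + Z
(-138 + M(4, -2))**2 = (-138 + (5 + 4))**2 = (-138 + 9)**2 = (-129)**2 = 16641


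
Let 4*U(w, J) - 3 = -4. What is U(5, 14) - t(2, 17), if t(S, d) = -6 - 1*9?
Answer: 59/4 ≈ 14.750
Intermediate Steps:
U(w, J) = -1/4 (U(w, J) = 3/4 + (1/4)*(-4) = 3/4 - 1 = -1/4)
t(S, d) = -15 (t(S, d) = -6 - 9 = -15)
U(5, 14) - t(2, 17) = -1/4 - 1*(-15) = -1/4 + 15 = 59/4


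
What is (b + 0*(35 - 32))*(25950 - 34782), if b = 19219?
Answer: -169742208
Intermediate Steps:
(b + 0*(35 - 32))*(25950 - 34782) = (19219 + 0*(35 - 32))*(25950 - 34782) = (19219 + 0*3)*(-8832) = (19219 + 0)*(-8832) = 19219*(-8832) = -169742208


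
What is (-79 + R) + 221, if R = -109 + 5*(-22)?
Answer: -77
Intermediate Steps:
R = -219 (R = -109 - 110 = -219)
(-79 + R) + 221 = (-79 - 219) + 221 = -298 + 221 = -77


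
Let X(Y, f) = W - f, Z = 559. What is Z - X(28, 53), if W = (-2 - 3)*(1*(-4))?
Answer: 592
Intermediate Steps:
W = 20 (W = -5*(-4) = 20)
X(Y, f) = 20 - f
Z - X(28, 53) = 559 - (20 - 1*53) = 559 - (20 - 53) = 559 - 1*(-33) = 559 + 33 = 592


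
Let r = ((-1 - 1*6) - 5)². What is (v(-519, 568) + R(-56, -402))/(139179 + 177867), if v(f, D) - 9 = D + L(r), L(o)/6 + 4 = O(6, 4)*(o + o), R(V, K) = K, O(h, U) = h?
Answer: 10519/317046 ≈ 0.033178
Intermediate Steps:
r = 144 (r = ((-1 - 6) - 5)² = (-7 - 5)² = (-12)² = 144)
L(o) = -24 + 72*o (L(o) = -24 + 6*(6*(o + o)) = -24 + 6*(6*(2*o)) = -24 + 6*(12*o) = -24 + 72*o)
v(f, D) = 10353 + D (v(f, D) = 9 + (D + (-24 + 72*144)) = 9 + (D + (-24 + 10368)) = 9 + (D + 10344) = 9 + (10344 + D) = 10353 + D)
(v(-519, 568) + R(-56, -402))/(139179 + 177867) = ((10353 + 568) - 402)/(139179 + 177867) = (10921 - 402)/317046 = 10519*(1/317046) = 10519/317046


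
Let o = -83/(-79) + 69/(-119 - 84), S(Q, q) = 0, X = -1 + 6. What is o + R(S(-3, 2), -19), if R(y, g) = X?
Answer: 91583/16037 ≈ 5.7107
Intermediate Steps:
X = 5
R(y, g) = 5
o = 11398/16037 (o = -83*(-1/79) + 69/(-203) = 83/79 + 69*(-1/203) = 83/79 - 69/203 = 11398/16037 ≈ 0.71073)
o + R(S(-3, 2), -19) = 11398/16037 + 5 = 91583/16037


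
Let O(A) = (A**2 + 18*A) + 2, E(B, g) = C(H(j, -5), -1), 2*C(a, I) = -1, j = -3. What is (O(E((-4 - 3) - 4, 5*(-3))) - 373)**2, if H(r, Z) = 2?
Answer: 2307361/16 ≈ 1.4421e+5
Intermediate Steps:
C(a, I) = -1/2 (C(a, I) = (1/2)*(-1) = -1/2)
E(B, g) = -1/2
O(A) = 2 + A**2 + 18*A
(O(E((-4 - 3) - 4, 5*(-3))) - 373)**2 = ((2 + (-1/2)**2 + 18*(-1/2)) - 373)**2 = ((2 + 1/4 - 9) - 373)**2 = (-27/4 - 373)**2 = (-1519/4)**2 = 2307361/16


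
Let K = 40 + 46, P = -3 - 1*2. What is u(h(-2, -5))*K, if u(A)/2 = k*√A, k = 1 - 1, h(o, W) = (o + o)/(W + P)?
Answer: 0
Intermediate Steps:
P = -5 (P = -3 - 2 = -5)
h(o, W) = 2*o/(-5 + W) (h(o, W) = (o + o)/(W - 5) = (2*o)/(-5 + W) = 2*o/(-5 + W))
k = 0
u(A) = 0 (u(A) = 2*(0*√A) = 2*0 = 0)
K = 86
u(h(-2, -5))*K = 0*86 = 0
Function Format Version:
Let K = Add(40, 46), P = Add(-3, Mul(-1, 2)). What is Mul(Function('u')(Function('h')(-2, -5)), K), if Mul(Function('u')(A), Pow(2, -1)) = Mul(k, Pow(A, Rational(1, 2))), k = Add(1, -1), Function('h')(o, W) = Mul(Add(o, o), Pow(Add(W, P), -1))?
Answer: 0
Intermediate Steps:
P = -5 (P = Add(-3, -2) = -5)
Function('h')(o, W) = Mul(2, o, Pow(Add(-5, W), -1)) (Function('h')(o, W) = Mul(Add(o, o), Pow(Add(W, -5), -1)) = Mul(Mul(2, o), Pow(Add(-5, W), -1)) = Mul(2, o, Pow(Add(-5, W), -1)))
k = 0
Function('u')(A) = 0 (Function('u')(A) = Mul(2, Mul(0, Pow(A, Rational(1, 2)))) = Mul(2, 0) = 0)
K = 86
Mul(Function('u')(Function('h')(-2, -5)), K) = Mul(0, 86) = 0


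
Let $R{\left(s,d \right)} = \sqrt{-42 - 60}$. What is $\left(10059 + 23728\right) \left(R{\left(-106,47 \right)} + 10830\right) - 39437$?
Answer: $365873773 + 33787 i \sqrt{102} \approx 3.6587 \cdot 10^{8} + 3.4123 \cdot 10^{5} i$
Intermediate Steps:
$R{\left(s,d \right)} = i \sqrt{102}$ ($R{\left(s,d \right)} = \sqrt{-102} = i \sqrt{102}$)
$\left(10059 + 23728\right) \left(R{\left(-106,47 \right)} + 10830\right) - 39437 = \left(10059 + 23728\right) \left(i \sqrt{102} + 10830\right) - 39437 = 33787 \left(10830 + i \sqrt{102}\right) - 39437 = \left(365913210 + 33787 i \sqrt{102}\right) - 39437 = 365873773 + 33787 i \sqrt{102}$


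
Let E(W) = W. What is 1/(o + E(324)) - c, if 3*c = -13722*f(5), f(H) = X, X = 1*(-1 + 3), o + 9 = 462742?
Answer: 4236045437/463057 ≈ 9148.0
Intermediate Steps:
o = 462733 (o = -9 + 462742 = 462733)
X = 2 (X = 1*2 = 2)
f(H) = 2
c = -9148 (c = (-13722*2)/3 = (1/3)*(-27444) = -9148)
1/(o + E(324)) - c = 1/(462733 + 324) - 1*(-9148) = 1/463057 + 9148 = 4236045437/463057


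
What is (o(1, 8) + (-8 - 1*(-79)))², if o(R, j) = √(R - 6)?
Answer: (71 + I*√5)² ≈ 5036.0 + 317.52*I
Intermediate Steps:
o(R, j) = √(-6 + R)
(o(1, 8) + (-8 - 1*(-79)))² = (√(-6 + 1) + (-8 - 1*(-79)))² = (√(-5) + (-8 + 79))² = (I*√5 + 71)² = (71 + I*√5)²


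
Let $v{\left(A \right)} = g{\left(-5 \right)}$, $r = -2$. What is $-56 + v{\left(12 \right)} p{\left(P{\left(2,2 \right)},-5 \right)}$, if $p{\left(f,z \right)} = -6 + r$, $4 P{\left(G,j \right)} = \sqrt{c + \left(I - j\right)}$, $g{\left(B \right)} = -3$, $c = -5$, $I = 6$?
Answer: $-32$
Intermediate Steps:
$P{\left(G,j \right)} = \frac{\sqrt{1 - j}}{4}$ ($P{\left(G,j \right)} = \frac{\sqrt{-5 - \left(-6 + j\right)}}{4} = \frac{\sqrt{1 - j}}{4}$)
$p{\left(f,z \right)} = -8$ ($p{\left(f,z \right)} = -6 - 2 = -8$)
$v{\left(A \right)} = -3$
$-56 + v{\left(12 \right)} p{\left(P{\left(2,2 \right)},-5 \right)} = -56 - -24 = -56 + 24 = -32$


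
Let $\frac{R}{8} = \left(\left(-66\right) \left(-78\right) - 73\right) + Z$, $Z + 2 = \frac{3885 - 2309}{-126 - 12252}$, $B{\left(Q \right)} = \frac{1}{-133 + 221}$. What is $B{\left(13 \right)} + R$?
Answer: $\frac{22102796525}{544632} \approx 40583.0$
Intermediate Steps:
$B{\left(Q \right)} = \frac{1}{88}$
$Z = - \frac{13166}{6189}$ ($Z = -2 + \frac{3885 - 2309}{-126 - 12252} = -2 + \frac{1576}{-12378} = -2 + 1576 \left(- \frac{1}{12378}\right) = -2 - \frac{788}{6189} = - \frac{13166}{6189} \approx -2.1273$)
$R = \frac{251168072}{6189}$ ($R = 8 \left(\left(\left(-66\right) \left(-78\right) - 73\right) - \frac{13166}{6189}\right) = 8 \left(\left(5148 - 73\right) - \frac{13166}{6189}\right) = 8 \left(5075 - \frac{13166}{6189}\right) = 8 \cdot \frac{31396009}{6189} = \frac{251168072}{6189} \approx 40583.0$)
$B{\left(13 \right)} + R = \frac{1}{88} + \frac{251168072}{6189} = \frac{22102796525}{544632}$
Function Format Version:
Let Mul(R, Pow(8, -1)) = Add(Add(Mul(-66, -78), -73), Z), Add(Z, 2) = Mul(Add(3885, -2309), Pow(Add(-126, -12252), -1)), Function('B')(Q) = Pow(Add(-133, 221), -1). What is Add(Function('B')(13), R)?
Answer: Rational(22102796525, 544632) ≈ 40583.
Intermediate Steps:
Function('B')(Q) = Rational(1, 88) (Function('B')(Q) = Pow(88, -1) = Rational(1, 88))
Z = Rational(-13166, 6189) (Z = Add(-2, Mul(Add(3885, -2309), Pow(Add(-126, -12252), -1))) = Add(-2, Mul(1576, Pow(-12378, -1))) = Add(-2, Mul(1576, Rational(-1, 12378))) = Add(-2, Rational(-788, 6189)) = Rational(-13166, 6189) ≈ -2.1273)
R = Rational(251168072, 6189) (R = Mul(8, Add(Add(Mul(-66, -78), -73), Rational(-13166, 6189))) = Mul(8, Add(Add(5148, -73), Rational(-13166, 6189))) = Mul(8, Add(5075, Rational(-13166, 6189))) = Mul(8, Rational(31396009, 6189)) = Rational(251168072, 6189) ≈ 40583.)
Add(Function('B')(13), R) = Add(Rational(1, 88), Rational(251168072, 6189)) = Rational(22102796525, 544632)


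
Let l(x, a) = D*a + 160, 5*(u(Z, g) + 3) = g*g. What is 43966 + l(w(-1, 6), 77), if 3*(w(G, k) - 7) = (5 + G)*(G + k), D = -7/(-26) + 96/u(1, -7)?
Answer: 19993335/442 ≈ 45234.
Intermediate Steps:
u(Z, g) = -3 + g**2/5 (u(Z, g) = -3 + (g*g)/5 = -3 + g**2/5)
D = 6359/442 (D = -7/(-26) + 96/(-3 + (1/5)*(-7)**2) = -7*(-1/26) + 96/(-3 + (1/5)*49) = 7/26 + 96/(-3 + 49/5) = 7/26 + 96/(34/5) = 7/26 + 96*(5/34) = 7/26 + 240/17 = 6359/442 ≈ 14.387)
w(G, k) = 7 + (5 + G)*(G + k)/3 (w(G, k) = 7 + ((5 + G)*(G + k))/3 = 7 + (5 + G)*(G + k)/3)
l(x, a) = 160 + 6359*a/442 (l(x, a) = 6359*a/442 + 160 = 160 + 6359*a/442)
43966 + l(w(-1, 6), 77) = 43966 + (160 + (6359/442)*77) = 43966 + (160 + 489643/442) = 43966 + 560363/442 = 19993335/442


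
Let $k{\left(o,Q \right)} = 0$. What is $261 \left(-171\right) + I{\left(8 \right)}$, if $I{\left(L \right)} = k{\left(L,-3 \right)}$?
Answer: $-44631$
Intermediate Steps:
$I{\left(L \right)} = 0$
$261 \left(-171\right) + I{\left(8 \right)} = 261 \left(-171\right) + 0 = -44631 + 0 = -44631$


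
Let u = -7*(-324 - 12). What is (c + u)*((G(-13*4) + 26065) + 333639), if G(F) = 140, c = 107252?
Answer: 39440341776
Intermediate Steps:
u = 2352 (u = -7*(-336) = 2352)
(c + u)*((G(-13*4) + 26065) + 333639) = (107252 + 2352)*((140 + 26065) + 333639) = 109604*(26205 + 333639) = 109604*359844 = 39440341776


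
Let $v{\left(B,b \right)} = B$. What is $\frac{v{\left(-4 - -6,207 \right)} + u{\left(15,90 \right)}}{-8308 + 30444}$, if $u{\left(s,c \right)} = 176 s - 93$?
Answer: $\frac{2549}{22136} \approx 0.11515$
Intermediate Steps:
$u{\left(s,c \right)} = -93 + 176 s$
$\frac{v{\left(-4 - -6,207 \right)} + u{\left(15,90 \right)}}{-8308 + 30444} = \frac{\left(-4 - -6\right) + \left(-93 + 176 \cdot 15\right)}{-8308 + 30444} = \frac{\left(-4 + 6\right) + \left(-93 + 2640\right)}{22136} = \left(2 + 2547\right) \frac{1}{22136} = 2549 \cdot \frac{1}{22136} = \frac{2549}{22136}$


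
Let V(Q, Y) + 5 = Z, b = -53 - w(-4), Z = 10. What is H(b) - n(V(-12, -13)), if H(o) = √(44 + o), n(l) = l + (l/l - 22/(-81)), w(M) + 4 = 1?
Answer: -508/81 + I*√6 ≈ -6.2716 + 2.4495*I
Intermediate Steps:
w(M) = -3 (w(M) = -4 + 1 = -3)
b = -50 (b = -53 - 1*(-3) = -53 + 3 = -50)
V(Q, Y) = 5 (V(Q, Y) = -5 + 10 = 5)
n(l) = 103/81 + l (n(l) = l + (1 - 22*(-1/81)) = l + (1 + 22/81) = l + 103/81 = 103/81 + l)
H(b) - n(V(-12, -13)) = √(44 - 50) - (103/81 + 5) = √(-6) - 1*508/81 = I*√6 - 508/81 = -508/81 + I*√6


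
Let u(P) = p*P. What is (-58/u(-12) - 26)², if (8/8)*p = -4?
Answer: 426409/576 ≈ 740.29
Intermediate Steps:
p = -4
u(P) = -4*P
(-58/u(-12) - 26)² = (-58/((-4*(-12))) - 26)² = (-58/48 - 26)² = (-58*1/48 - 26)² = (-29/24 - 26)² = (-653/24)² = 426409/576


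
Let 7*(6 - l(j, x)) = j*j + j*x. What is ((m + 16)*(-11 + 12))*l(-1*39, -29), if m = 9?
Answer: -65250/7 ≈ -9321.4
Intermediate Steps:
l(j, x) = 6 - j**2/7 - j*x/7 (l(j, x) = 6 - (j*j + j*x)/7 = 6 - (j**2 + j*x)/7 = 6 + (-j**2/7 - j*x/7) = 6 - j**2/7 - j*x/7)
((m + 16)*(-11 + 12))*l(-1*39, -29) = ((9 + 16)*(-11 + 12))*(6 - (-1*39)**2/7 - 1/7*(-1*39)*(-29)) = (25*1)*(6 - 1/7*(-39)**2 - 1/7*(-39)*(-29)) = 25*(6 - 1/7*1521 - 1131/7) = 25*(6 - 1521/7 - 1131/7) = 25*(-2610/7) = -65250/7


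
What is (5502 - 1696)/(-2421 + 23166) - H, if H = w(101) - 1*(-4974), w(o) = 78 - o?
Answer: -102704689/20745 ≈ -4950.8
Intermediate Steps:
H = 4951 (H = (78 - 1*101) - 1*(-4974) = (78 - 101) + 4974 = -23 + 4974 = 4951)
(5502 - 1696)/(-2421 + 23166) - H = (5502 - 1696)/(-2421 + 23166) - 1*4951 = 3806/20745 - 4951 = -102704689/20745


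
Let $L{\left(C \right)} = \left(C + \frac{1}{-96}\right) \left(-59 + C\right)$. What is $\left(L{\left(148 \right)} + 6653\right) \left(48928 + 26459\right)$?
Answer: $\frac{47823276319}{32} \approx 1.4945 \cdot 10^{9}$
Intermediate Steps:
$L{\left(C \right)} = \left(-59 + C\right) \left(- \frac{1}{96} + C\right)$ ($L{\left(C \right)} = \left(C - \frac{1}{96}\right) \left(-59 + C\right) = \left(- \frac{1}{96} + C\right) \left(-59 + C\right) = \left(-59 + C\right) \left(- \frac{1}{96} + C\right)$)
$\left(L{\left(148 \right)} + 6653\right) \left(48928 + 26459\right) = \left(\left(\frac{59}{96} + 148^{2} - \frac{209605}{24}\right) + 6653\right) \left(48928 + 26459\right) = \left(\left(\frac{59}{96} + 21904 - \frac{209605}{24}\right) + 6653\right) 75387 = \left(\frac{1264423}{96} + 6653\right) 75387 = \frac{1903111}{96} \cdot 75387 = \frac{47823276319}{32}$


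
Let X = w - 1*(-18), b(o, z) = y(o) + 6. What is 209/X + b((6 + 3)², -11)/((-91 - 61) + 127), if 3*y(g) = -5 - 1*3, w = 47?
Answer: 601/195 ≈ 3.0821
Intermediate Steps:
y(g) = -8/3 (y(g) = (-5 - 1*3)/3 = (-5 - 3)/3 = (⅓)*(-8) = -8/3)
b(o, z) = 10/3 (b(o, z) = -8/3 + 6 = 10/3)
X = 65 (X = 47 - 1*(-18) = 47 + 18 = 65)
209/X + b((6 + 3)², -11)/((-91 - 61) + 127) = 209/65 + 10/(3*((-91 - 61) + 127)) = 209*(1/65) + 10/(3*(-152 + 127)) = 209/65 + (10/3)/(-25) = 209/65 + (10/3)*(-1/25) = 209/65 - 2/15 = 601/195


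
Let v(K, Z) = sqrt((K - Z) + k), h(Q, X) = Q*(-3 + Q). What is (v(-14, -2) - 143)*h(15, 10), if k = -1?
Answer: -25740 + 180*I*sqrt(13) ≈ -25740.0 + 649.0*I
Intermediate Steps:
v(K, Z) = sqrt(-1 + K - Z) (v(K, Z) = sqrt((K - Z) - 1) = sqrt(-1 + K - Z))
(v(-14, -2) - 143)*h(15, 10) = (sqrt(-1 - 14 - 1*(-2)) - 143)*(15*(-3 + 15)) = (sqrt(-1 - 14 + 2) - 143)*(15*12) = (sqrt(-13) - 143)*180 = (I*sqrt(13) - 143)*180 = (-143 + I*sqrt(13))*180 = -25740 + 180*I*sqrt(13)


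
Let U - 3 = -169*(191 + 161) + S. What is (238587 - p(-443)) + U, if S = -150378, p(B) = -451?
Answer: 29175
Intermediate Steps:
U = -209863 (U = 3 + (-169*(191 + 161) - 150378) = 3 + (-169*352 - 150378) = 3 + (-59488 - 150378) = 3 - 209866 = -209863)
(238587 - p(-443)) + U = (238587 - 1*(-451)) - 209863 = (238587 + 451) - 209863 = 239038 - 209863 = 29175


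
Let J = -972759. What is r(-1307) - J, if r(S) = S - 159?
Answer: 971293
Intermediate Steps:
r(S) = -159 + S
r(-1307) - J = (-159 - 1307) - 1*(-972759) = -1466 + 972759 = 971293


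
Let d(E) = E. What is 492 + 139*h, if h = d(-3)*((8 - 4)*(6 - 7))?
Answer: 2160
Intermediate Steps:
h = 12 (h = -3*(8 - 4)*(6 - 7) = -12*(-1) = -3*(-4) = 12)
492 + 139*h = 492 + 139*12 = 492 + 1668 = 2160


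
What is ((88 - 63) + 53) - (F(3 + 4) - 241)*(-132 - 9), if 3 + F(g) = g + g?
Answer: -32352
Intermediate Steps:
F(g) = -3 + 2*g (F(g) = -3 + (g + g) = -3 + 2*g)
((88 - 63) + 53) - (F(3 + 4) - 241)*(-132 - 9) = ((88 - 63) + 53) - ((-3 + 2*(3 + 4)) - 241)*(-132 - 9) = (25 + 53) - ((-3 + 2*7) - 241)*(-141) = 78 - ((-3 + 14) - 241)*(-141) = 78 - (11 - 241)*(-141) = 78 - (-230)*(-141) = 78 - 1*32430 = 78 - 32430 = -32352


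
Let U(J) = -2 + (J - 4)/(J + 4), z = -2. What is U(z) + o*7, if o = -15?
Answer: -110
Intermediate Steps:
U(J) = -2 + (-4 + J)/(4 + J)
U(z) + o*7 = (-12 - 1*(-2))/(4 - 2) - 15*7 = (-12 + 2)/2 - 105 = (½)*(-10) - 105 = -5 - 105 = -110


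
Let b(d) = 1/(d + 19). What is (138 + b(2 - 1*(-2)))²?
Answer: 10080625/529 ≈ 19056.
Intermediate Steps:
b(d) = 1/(19 + d)
(138 + b(2 - 1*(-2)))² = (138 + 1/(19 + (2 - 1*(-2))))² = (138 + 1/(19 + (2 + 2)))² = (138 + 1/(19 + 4))² = (138 + 1/23)² = (3175/23)² = 10080625/529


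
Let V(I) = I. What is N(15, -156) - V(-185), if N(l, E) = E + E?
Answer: -127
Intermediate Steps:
N(l, E) = 2*E
N(15, -156) - V(-185) = 2*(-156) - 1*(-185) = -312 + 185 = -127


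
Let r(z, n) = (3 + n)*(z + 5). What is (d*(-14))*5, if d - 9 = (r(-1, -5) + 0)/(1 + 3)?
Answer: -490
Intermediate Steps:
r(z, n) = (3 + n)*(5 + z)
d = 7 (d = 9 + ((15 + 3*(-1) + 5*(-5) - 5*(-1)) + 0)/(1 + 3) = 9 + ((15 - 3 - 25 + 5) + 0)/4 = 9 + (-8 + 0)*(¼) = 9 - 8*¼ = 9 - 2 = 7)
(d*(-14))*5 = (7*(-14))*5 = -98*5 = -490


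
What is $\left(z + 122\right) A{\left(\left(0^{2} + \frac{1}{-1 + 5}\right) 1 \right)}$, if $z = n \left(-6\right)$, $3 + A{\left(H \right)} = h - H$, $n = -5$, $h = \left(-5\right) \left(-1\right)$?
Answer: $266$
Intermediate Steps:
$h = 5$
$A{\left(H \right)} = 2 - H$ ($A{\left(H \right)} = -3 - \left(-5 + H\right) = 2 - H$)
$z = 30$ ($z = \left(-5\right) \left(-6\right) = 30$)
$\left(z + 122\right) A{\left(\left(0^{2} + \frac{1}{-1 + 5}\right) 1 \right)} = \left(30 + 122\right) \left(2 - \left(0^{2} + \frac{1}{-1 + 5}\right) 1\right) = 152 \left(2 - \left(0 + \frac{1}{4}\right) 1\right) = 152 \left(2 - \frac{1}{4} \cdot 1\right) = 152 \left(2 - \frac{1}{4}\right) = 152 \cdot \frac{7}{4} = 266$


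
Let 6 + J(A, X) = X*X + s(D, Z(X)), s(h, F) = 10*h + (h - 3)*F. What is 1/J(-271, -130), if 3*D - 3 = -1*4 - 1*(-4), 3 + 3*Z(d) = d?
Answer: 3/50978 ≈ 5.8849e-5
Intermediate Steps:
Z(d) = -1 + d/3
D = 1 (D = 1 + (-1*4 - 1*(-4))/3 = 1 + (-4 + 4)/3 = 1 + (⅓)*0 = 1 + 0 = 1)
s(h, F) = 10*h + F*(-3 + h) (s(h, F) = 10*h + (-3 + h)*F = 10*h + F*(-3 + h))
J(A, X) = 6 + X² - 2*X/3 (J(A, X) = -6 + (X*X + (-3*(-1 + X/3) + 10*1 + (-1 + X/3)*1)) = -6 + (X² + ((3 - X) + 10 + (-1 + X/3))) = -6 + (X² + (12 - 2*X/3)) = -6 + (12 + X² - 2*X/3) = 6 + X² - 2*X/3)
1/J(-271, -130) = 1/(6 + (-130)² - ⅔*(-130)) = 1/(6 + 16900 + 260/3) = 1/(50978/3) = 3/50978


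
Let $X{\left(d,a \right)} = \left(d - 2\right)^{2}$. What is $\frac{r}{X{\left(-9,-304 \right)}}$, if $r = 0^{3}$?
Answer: $0$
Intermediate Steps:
$X{\left(d,a \right)} = \left(-2 + d\right)^{2}$
$r = 0$
$\frac{r}{X{\left(-9,-304 \right)}} = \frac{0}{\left(-2 - 9\right)^{2}} = \frac{0}{\left(-11\right)^{2}} = \frac{0}{121} = 0 \cdot \frac{1}{121} = 0$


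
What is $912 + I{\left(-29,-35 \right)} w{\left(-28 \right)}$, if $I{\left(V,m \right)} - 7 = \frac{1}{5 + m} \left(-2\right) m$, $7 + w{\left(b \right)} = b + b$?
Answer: $618$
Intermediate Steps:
$w{\left(b \right)} = -7 + 2 b$ ($w{\left(b \right)} = -7 + \left(b + b\right) = -7 + 2 b$)
$I{\left(V,m \right)} = 7 - \frac{2 m}{5 + m}$ ($I{\left(V,m \right)} = 7 + \frac{1}{5 + m} \left(-2\right) m = 7 + - \frac{2}{5 + m} m = 7 - \frac{2 m}{5 + m}$)
$912 + I{\left(-29,-35 \right)} w{\left(-28 \right)} = 912 + \frac{5 \left(7 - 35\right)}{5 - 35} \left(-7 + 2 \left(-28\right)\right) = 912 + 5 \frac{1}{-30} \left(-28\right) \left(-7 - 56\right) = 912 + 5 \left(- \frac{1}{30}\right) \left(-28\right) \left(-63\right) = 912 + \frac{14}{3} \left(-63\right) = 912 - 294 = 618$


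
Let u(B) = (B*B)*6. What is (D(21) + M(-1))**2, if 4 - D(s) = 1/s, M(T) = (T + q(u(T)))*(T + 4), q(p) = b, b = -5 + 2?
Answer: 28561/441 ≈ 64.764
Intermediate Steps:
b = -3
u(B) = 6*B**2 (u(B) = B**2*6 = 6*B**2)
q(p) = -3
M(T) = (-3 + T)*(4 + T) (M(T) = (T - 3)*(T + 4) = (-3 + T)*(4 + T))
D(s) = 4 - 1/s
(D(21) + M(-1))**2 = ((4 - 1/21) + (-12 - 1 + (-1)**2))**2 = ((4 - 1*1/21) + (-12 - 1 + 1))**2 = ((4 - 1/21) - 12)**2 = (83/21 - 12)**2 = (-169/21)**2 = 28561/441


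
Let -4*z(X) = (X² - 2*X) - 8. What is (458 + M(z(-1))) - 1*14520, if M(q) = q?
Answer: -56243/4 ≈ -14061.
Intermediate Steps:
z(X) = 2 + X/2 - X²/4 (z(X) = -((X² - 2*X) - 8)/4 = -(-8 + X² - 2*X)/4 = 2 + X/2 - X²/4)
(458 + M(z(-1))) - 1*14520 = (458 + (2 + (½)*(-1) - ¼*(-1)²)) - 1*14520 = (458 + (2 - ½ - ¼*1)) - 14520 = (458 + (2 - ½ - ¼)) - 14520 = (458 + 5/4) - 14520 = 1837/4 - 14520 = -56243/4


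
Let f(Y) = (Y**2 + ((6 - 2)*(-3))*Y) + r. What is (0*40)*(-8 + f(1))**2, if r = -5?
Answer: 0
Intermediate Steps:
f(Y) = -5 + Y**2 - 12*Y (f(Y) = (Y**2 + ((6 - 2)*(-3))*Y) - 5 = (Y**2 + (4*(-3))*Y) - 5 = (Y**2 - 12*Y) - 5 = -5 + Y**2 - 12*Y)
(0*40)*(-8 + f(1))**2 = (0*40)*(-8 + (-5 + 1**2 - 12*1))**2 = 0*(-8 + (-5 + 1 - 12))**2 = 0*(-8 - 16)**2 = 0*(-24)**2 = 0*576 = 0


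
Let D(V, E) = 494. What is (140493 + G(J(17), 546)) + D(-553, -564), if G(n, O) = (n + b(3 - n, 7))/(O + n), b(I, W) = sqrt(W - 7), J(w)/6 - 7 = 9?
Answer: 15085625/107 ≈ 1.4099e+5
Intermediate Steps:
J(w) = 96 (J(w) = 42 + 6*9 = 42 + 54 = 96)
b(I, W) = sqrt(-7 + W)
G(n, O) = n/(O + n) (G(n, O) = (n + sqrt(-7 + 7))/(O + n) = (n + sqrt(0))/(O + n) = (n + 0)/(O + n) = n/(O + n))
(140493 + G(J(17), 546)) + D(-553, -564) = (140493 + 96/(546 + 96)) + 494 = (140493 + 96/642) + 494 = (140493 + 96*(1/642)) + 494 = (140493 + 16/107) + 494 = 15032767/107 + 494 = 15085625/107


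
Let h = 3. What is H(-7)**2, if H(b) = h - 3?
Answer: 0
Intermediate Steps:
H(b) = 0 (H(b) = 3 - 3 = 0)
H(-7)**2 = 0**2 = 0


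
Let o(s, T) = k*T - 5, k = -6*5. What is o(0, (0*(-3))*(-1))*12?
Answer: -60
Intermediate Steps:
k = -30
o(s, T) = -5 - 30*T (o(s, T) = -30*T - 5 = -5 - 30*T)
o(0, (0*(-3))*(-1))*12 = (-5 - 30*0*(-3)*(-1))*12 = (-5 - 0*(-1))*12 = (-5 - 30*0)*12 = (-5 + 0)*12 = -5*12 = -60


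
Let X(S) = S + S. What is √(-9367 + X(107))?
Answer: 9*I*√113 ≈ 95.671*I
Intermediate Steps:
X(S) = 2*S
√(-9367 + X(107)) = √(-9367 + 2*107) = √(-9367 + 214) = √(-9153) = 9*I*√113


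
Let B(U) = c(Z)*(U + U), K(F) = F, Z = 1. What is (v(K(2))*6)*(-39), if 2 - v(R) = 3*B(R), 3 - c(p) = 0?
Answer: 7956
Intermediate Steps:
c(p) = 3 (c(p) = 3 - 1*0 = 3 + 0 = 3)
B(U) = 6*U (B(U) = 3*(U + U) = 3*(2*U) = 6*U)
v(R) = 2 - 18*R (v(R) = 2 - 3*6*R = 2 - 18*R)
(v(K(2))*6)*(-39) = ((2 - 18*2)*6)*(-39) = ((2 - 36)*6)*(-39) = -34*6*(-39) = -204*(-39) = 7956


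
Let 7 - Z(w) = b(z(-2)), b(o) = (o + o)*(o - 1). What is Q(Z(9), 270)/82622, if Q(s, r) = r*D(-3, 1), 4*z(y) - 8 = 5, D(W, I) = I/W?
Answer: -45/41311 ≈ -0.0010893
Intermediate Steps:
z(y) = 13/4 (z(y) = 2 + (1/4)*5 = 2 + 5/4 = 13/4)
b(o) = 2*o*(-1 + o) (b(o) = (2*o)*(-1 + o) = 2*o*(-1 + o))
Z(w) = -61/8 (Z(w) = 7 - 2*13*(-1 + 13/4)/4 = 7 - 2*13*9/(4*4) = 7 - 1*117/8 = 7 - 117/8 = -61/8)
Q(s, r) = -r/3 (Q(s, r) = r*(1/(-3)) = r*(1*(-1/3)) = r*(-1/3) = -r/3)
Q(Z(9), 270)/82622 = -1/3*270/82622 = -90*1/82622 = -45/41311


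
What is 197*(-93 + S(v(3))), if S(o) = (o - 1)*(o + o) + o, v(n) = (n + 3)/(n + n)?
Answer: -18124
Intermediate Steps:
v(n) = (3 + n)/(2*n) (v(n) = (3 + n)/((2*n)) = (3 + n)*(1/(2*n)) = (3 + n)/(2*n))
S(o) = o + 2*o*(-1 + o) (S(o) = (-1 + o)*(2*o) + o = 2*o*(-1 + o) + o = o + 2*o*(-1 + o))
197*(-93 + S(v(3))) = 197*(-93 + ((½)*(3 + 3)/3)*(-1 + 2*((½)*(3 + 3)/3))) = 197*(-93 + ((½)*(⅓)*6)*(-1 + 2*((½)*(⅓)*6))) = 197*(-93 + 1*(-1 + 2*1)) = 197*(-93 + 1*(-1 + 2)) = 197*(-93 + 1*1) = 197*(-93 + 1) = 197*(-92) = -18124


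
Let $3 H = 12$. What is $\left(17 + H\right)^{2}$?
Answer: $441$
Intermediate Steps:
$H = 4$ ($H = \frac{1}{3} \cdot 12 = 4$)
$\left(17 + H\right)^{2} = \left(17 + 4\right)^{2} = 21^{2} = 441$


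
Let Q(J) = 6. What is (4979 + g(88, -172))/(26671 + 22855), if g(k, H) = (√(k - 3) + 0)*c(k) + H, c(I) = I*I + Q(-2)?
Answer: 4807/49526 + 3875*√85/24763 ≈ 1.5398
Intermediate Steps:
c(I) = 6 + I² (c(I) = I*I + 6 = I² + 6 = 6 + I²)
g(k, H) = H + √(-3 + k)*(6 + k²) (g(k, H) = (√(k - 3) + 0)*(6 + k²) + H = (√(-3 + k) + 0)*(6 + k²) + H = √(-3 + k)*(6 + k²) + H = H + √(-3 + k)*(6 + k²))
(4979 + g(88, -172))/(26671 + 22855) = (4979 + (-172 + √(-3 + 88)*(6 + 88²)))/(26671 + 22855) = (4979 + (-172 + √85*(6 + 7744)))/49526 = (4979 + (-172 + √85*7750))*(1/49526) = (4979 + (-172 + 7750*√85))*(1/49526) = (4807 + 7750*√85)*(1/49526) = 4807/49526 + 3875*√85/24763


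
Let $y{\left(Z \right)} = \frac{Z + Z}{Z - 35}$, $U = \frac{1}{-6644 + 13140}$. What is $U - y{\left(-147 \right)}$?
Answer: $- \frac{136403}{84448} \approx -1.6152$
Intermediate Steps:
$U = \frac{1}{6496} \approx 0.00015394$
$y{\left(Z \right)} = \frac{2 Z}{-35 + Z}$
$U - y{\left(-147 \right)} = \frac{1}{6496} - 2 \left(-147\right) \frac{1}{-35 - 147} = \frac{1}{6496} - 2 \left(-147\right) \frac{1}{-182} = \frac{1}{6496} - 2 \left(-147\right) \left(- \frac{1}{182}\right) = \frac{1}{6496} - \frac{21}{13} = - \frac{136403}{84448}$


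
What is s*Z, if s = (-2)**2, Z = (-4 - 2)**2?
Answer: 144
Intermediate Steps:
Z = 36 (Z = (-6)**2 = 36)
s = 4
s*Z = 4*36 = 144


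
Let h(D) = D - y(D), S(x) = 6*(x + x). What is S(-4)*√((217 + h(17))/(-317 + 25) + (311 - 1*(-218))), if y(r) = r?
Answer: -72*√1251147/73 ≈ -1103.2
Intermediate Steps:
S(x) = 12*x (S(x) = 6*(2*x) = 12*x)
h(D) = 0 (h(D) = D - D = 0)
S(-4)*√((217 + h(17))/(-317 + 25) + (311 - 1*(-218))) = (12*(-4))*√((217 + 0)/(-317 + 25) + (311 - 1*(-218))) = -48*√(217/(-292) + (311 + 218)) = -48*√(217*(-1/292) + 529) = -48*√(-217/292 + 529) = -72*√1251147/73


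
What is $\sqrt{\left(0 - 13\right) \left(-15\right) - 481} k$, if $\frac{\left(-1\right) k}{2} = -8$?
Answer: $16 i \sqrt{286} \approx 270.58 i$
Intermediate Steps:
$k = 16$ ($k = \left(-2\right) \left(-8\right) = 16$)
$\sqrt{\left(0 - 13\right) \left(-15\right) - 481} k = \sqrt{\left(0 - 13\right) \left(-15\right) - 481} \cdot 16 = \sqrt{\left(-13\right) \left(-15\right) - 481} \cdot 16 = \sqrt{195 - 481} \cdot 16 = \sqrt{-286} \cdot 16 = i \sqrt{286} \cdot 16 = 16 i \sqrt{286}$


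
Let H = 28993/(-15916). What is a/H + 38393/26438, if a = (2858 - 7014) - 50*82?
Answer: 3475132317497/766516934 ≈ 4533.7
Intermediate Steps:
a = -8256 (a = -4156 - 4100 = -8256)
H = -28993/15916 (H = 28993*(-1/15916) = -28993/15916 ≈ -1.8216)
a/H + 38393/26438 = -8256/(-28993/15916) + 38393/26438 = -8256*(-15916/28993) + 38393*(1/26438) = 131402496/28993 + 38393/26438 = 3475132317497/766516934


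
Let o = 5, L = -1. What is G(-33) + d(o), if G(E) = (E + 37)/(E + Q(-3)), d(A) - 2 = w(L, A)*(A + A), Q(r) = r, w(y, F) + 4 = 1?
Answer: -253/9 ≈ -28.111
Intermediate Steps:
w(y, F) = -3 (w(y, F) = -4 + 1 = -3)
d(A) = 2 - 6*A (d(A) = 2 - 3*(A + A) = 2 - 6*A)
G(E) = (37 + E)/(-3 + E) (G(E) = (E + 37)/(E - 3) = (37 + E)/(-3 + E))
G(-33) + d(o) = (37 - 33)/(-3 - 33) + (2 - 6*5) = 4/(-36) + (2 - 30) = -1/36*4 - 28 = -⅑ - 28 = -253/9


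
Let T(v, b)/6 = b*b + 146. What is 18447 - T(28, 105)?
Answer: -48579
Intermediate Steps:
T(v, b) = 876 + 6*b² (T(v, b) = 6*(b*b + 146) = 6*(b² + 146) = 6*(146 + b²) = 876 + 6*b²)
18447 - T(28, 105) = 18447 - (876 + 6*105²) = 18447 - (876 + 6*11025) = 18447 - (876 + 66150) = 18447 - 1*67026 = 18447 - 67026 = -48579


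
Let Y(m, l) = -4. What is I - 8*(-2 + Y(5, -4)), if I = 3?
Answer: 51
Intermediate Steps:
I - 8*(-2 + Y(5, -4)) = 3 - 8*(-2 - 4) = 3 - 8*(-6) = 3 + 48 = 51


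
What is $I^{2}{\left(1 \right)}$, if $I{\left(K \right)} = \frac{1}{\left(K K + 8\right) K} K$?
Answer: $\frac{1}{81} \approx 0.012346$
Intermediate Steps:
$I{\left(K \right)} = \frac{1}{8 + K^{2}}$ ($I{\left(K \right)} = \frac{1}{\left(K^{2} + 8\right) K} K = \frac{1}{\left(8 + K^{2}\right) K} K = \frac{1}{K \left(8 + K^{2}\right)} K = \frac{1}{8 + K^{2}}$)
$I^{2}{\left(1 \right)} = \left(\frac{1}{8 + 1^{2}}\right)^{2} = \left(\frac{1}{8 + 1}\right)^{2} = \left(\frac{1}{9}\right)^{2} = \frac{1}{81}$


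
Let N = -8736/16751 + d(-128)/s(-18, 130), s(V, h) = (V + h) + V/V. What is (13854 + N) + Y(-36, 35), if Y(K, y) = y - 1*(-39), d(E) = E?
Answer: 3765809224/270409 ≈ 13926.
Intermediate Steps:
Y(K, y) = 39 + y (Y(K, y) = y + 39 = 39 + y)
s(V, h) = 1 + V + h (s(V, h) = (V + h) + 1 = 1 + V + h)
N = -447328/270409 (N = -8736/16751 - 128/(1 - 18 + 130) = -8736*1/16751 - 128/113 = -1248/2393 - 128*1/113 = -1248/2393 - 128/113 = -447328/270409 ≈ -1.6543)
(13854 + N) + Y(-36, 35) = (13854 - 447328/270409) + (39 + 35) = 3745798958/270409 + 74 = 3765809224/270409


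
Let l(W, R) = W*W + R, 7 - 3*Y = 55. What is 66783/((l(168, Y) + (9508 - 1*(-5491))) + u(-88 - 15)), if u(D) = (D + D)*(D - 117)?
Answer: 22261/29509 ≈ 0.75438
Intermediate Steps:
Y = -16 (Y = 7/3 - ⅓*55 = 7/3 - 55/3 = -16)
u(D) = 2*D*(-117 + D) (u(D) = (2*D)*(-117 + D) = 2*D*(-117 + D))
l(W, R) = R + W² (l(W, R) = W² + R = R + W²)
66783/((l(168, Y) + (9508 - 1*(-5491))) + u(-88 - 15)) = 66783/(((-16 + 168²) + (9508 - 1*(-5491))) + 2*(-88 - 15)*(-117 + (-88 - 15))) = 66783/(((-16 + 28224) + (9508 + 5491)) + 2*(-103)*(-117 - 103)) = 66783/((28208 + 14999) + 2*(-103)*(-220)) = 66783/(43207 + 45320) = 66783/88527 = 66783*(1/88527) = 22261/29509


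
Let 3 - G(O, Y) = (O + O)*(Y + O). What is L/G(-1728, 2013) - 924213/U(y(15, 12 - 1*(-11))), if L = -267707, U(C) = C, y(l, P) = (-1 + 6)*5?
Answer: -910322301794/24624075 ≈ -36969.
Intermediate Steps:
y(l, P) = 25 (y(l, P) = 5*5 = 25)
G(O, Y) = 3 - 2*O*(O + Y) (G(O, Y) = 3 - (O + O)*(Y + O) = 3 - 2*O*(O + Y))
L/G(-1728, 2013) - 924213/U(y(15, 12 - 1*(-11))) = -267707/(3 - 2*(-1728)² - 2*(-1728)*2013) - 924213/25 = -267707/(3 - 2*2985984 + 6956928) - 924213*1/25 = -267707/(3 - 5971968 + 6956928) - 924213/25 = -267707/984963 - 924213/25 = -910322301794/24624075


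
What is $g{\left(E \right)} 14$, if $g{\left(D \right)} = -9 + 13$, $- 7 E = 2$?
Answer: $56$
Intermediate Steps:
$E = - \frac{2}{7}$ ($E = \left(- \frac{1}{7}\right) 2 = - \frac{2}{7} \approx -0.28571$)
$g{\left(D \right)} = 4$
$g{\left(E \right)} 14 = 4 \cdot 14 = 56$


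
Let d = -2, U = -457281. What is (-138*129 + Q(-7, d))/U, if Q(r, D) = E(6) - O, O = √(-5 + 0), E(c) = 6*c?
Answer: 1974/50809 + I*√5/457281 ≈ 0.038851 + 4.8899e-6*I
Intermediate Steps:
O = I*√5 (O = √(-5) = I*√5 ≈ 2.2361*I)
Q(r, D) = 36 - I*√5 (Q(r, D) = 6*6 - I*√5 = 36 - I*√5)
(-138*129 + Q(-7, d))/U = (-138*129 + (36 - I*√5))/(-457281) = (-17802 + (36 - I*√5))*(-1/457281) = (-17766 - I*√5)*(-1/457281) = 1974/50809 + I*√5/457281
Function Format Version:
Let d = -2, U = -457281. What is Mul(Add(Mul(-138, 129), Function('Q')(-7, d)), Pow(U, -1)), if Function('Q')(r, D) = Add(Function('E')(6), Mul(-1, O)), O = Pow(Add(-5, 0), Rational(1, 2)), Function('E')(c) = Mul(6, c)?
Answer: Add(Rational(1974, 50809), Mul(Rational(1, 457281), I, Pow(5, Rational(1, 2)))) ≈ Add(0.038851, Mul(4.8899e-6, I))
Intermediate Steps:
O = Mul(I, Pow(5, Rational(1, 2))) (O = Pow(-5, Rational(1, 2)) = Mul(I, Pow(5, Rational(1, 2))) ≈ Mul(2.2361, I))
Function('Q')(r, D) = Add(36, Mul(-1, I, Pow(5, Rational(1, 2)))) (Function('Q')(r, D) = Add(Mul(6, 6), Mul(-1, Mul(I, Pow(5, Rational(1, 2))))) = Add(36, Mul(-1, I, Pow(5, Rational(1, 2)))))
Mul(Add(Mul(-138, 129), Function('Q')(-7, d)), Pow(U, -1)) = Mul(Add(Mul(-138, 129), Add(36, Mul(-1, I, Pow(5, Rational(1, 2))))), Pow(-457281, -1)) = Mul(Add(-17802, Add(36, Mul(-1, I, Pow(5, Rational(1, 2))))), Rational(-1, 457281)) = Mul(Add(-17766, Mul(-1, I, Pow(5, Rational(1, 2)))), Rational(-1, 457281)) = Add(Rational(1974, 50809), Mul(Rational(1, 457281), I, Pow(5, Rational(1, 2))))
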